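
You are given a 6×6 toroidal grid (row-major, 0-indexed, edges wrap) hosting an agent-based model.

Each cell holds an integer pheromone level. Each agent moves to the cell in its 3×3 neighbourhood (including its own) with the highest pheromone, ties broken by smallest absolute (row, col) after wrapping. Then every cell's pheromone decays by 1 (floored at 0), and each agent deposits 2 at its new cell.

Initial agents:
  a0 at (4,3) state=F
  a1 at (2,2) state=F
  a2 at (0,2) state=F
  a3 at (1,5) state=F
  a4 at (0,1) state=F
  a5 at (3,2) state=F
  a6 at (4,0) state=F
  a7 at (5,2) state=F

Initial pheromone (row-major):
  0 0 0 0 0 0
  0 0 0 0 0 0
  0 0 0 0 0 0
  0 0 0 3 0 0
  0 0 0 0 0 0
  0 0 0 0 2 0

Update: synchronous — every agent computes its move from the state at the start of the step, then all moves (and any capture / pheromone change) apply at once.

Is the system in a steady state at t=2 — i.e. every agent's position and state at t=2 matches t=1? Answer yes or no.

no

t=1: a0@(3,3) a1@(3,3) a2@(0,1) a3@(0,0) a4@(0,0) a5@(3,3) a6@(3,0) a7@(0,1) | pheromone: 4 4 0 0 0 0 / 0 0 0 0 0 0 / 0 0 0 0 0 0 / 2 0 0 8 0 0 / 0 0 0 0 0 0 / 0 0 0 0 1 0
t=2: a0@(3,3) a1@(3,3) a2@(0,0) a3@(0,0) a4@(0,0) a5@(3,3) a6@(3,0) a7@(0,0) | pheromone: 11 3 0 0 0 0 / 0 0 0 0 0 0 / 0 0 0 0 0 0 / 3 0 0 13 0 0 / 0 0 0 0 0 0 / 0 0 0 0 0 0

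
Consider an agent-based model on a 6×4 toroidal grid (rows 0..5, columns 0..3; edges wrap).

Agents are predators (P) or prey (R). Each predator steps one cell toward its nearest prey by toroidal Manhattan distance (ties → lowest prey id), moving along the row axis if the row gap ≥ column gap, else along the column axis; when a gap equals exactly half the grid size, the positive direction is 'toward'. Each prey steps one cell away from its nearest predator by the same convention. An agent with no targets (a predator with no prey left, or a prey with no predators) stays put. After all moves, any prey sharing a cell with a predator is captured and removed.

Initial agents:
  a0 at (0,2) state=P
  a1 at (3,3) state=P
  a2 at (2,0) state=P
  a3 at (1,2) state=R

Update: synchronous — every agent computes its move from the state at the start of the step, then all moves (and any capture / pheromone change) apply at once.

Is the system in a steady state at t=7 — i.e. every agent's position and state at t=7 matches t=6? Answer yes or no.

no

t=1: a0@(1,2):P a1@(2,3):P a2@(2,1):P a3@(2,2):R
t=2: a0@(2,2):P a1@(2,2):P a2@(2,2):P a3@(3,2):R
t=3: a0@(3,2):P a1@(3,2):P a2@(3,2):P a3@(4,2):R
t=4: a0@(4,2):P a1@(4,2):P a2@(4,2):P a3@(5,2):R
t=5: a0@(5,2):P a1@(5,2):P a2@(5,2):P a3@(0,2):R
t=6: a0@(0,2):P a1@(0,2):P a2@(0,2):P a3@(1,2):R
t=7: a0@(1,2):P a1@(1,2):P a2@(1,2):P a3@(2,2):R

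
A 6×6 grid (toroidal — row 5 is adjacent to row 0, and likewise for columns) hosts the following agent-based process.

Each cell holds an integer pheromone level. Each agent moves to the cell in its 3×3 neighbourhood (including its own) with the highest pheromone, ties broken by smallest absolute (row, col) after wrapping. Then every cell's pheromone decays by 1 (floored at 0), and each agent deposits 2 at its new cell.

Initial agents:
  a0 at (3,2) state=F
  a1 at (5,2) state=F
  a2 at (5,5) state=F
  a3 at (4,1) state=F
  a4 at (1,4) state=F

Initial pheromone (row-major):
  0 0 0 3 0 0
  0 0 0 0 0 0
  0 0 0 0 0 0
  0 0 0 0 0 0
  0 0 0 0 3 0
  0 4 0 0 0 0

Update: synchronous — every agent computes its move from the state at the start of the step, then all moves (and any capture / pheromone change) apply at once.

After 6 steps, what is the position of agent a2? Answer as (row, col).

t=1: a0@(2,1) a1@(5,1) a2@(4,4) a3@(5,1) a4@(0,3) | pheromone: 0 0 0 4 0 0 / 0 0 0 0 0 0 / 0 2 0 0 0 0 / 0 0 0 0 0 0 / 0 0 0 0 4 0 / 0 7 0 0 0 0
t=2: a0@(2,1) a1@(5,1) a2@(4,4) a3@(5,1) a4@(0,3) | pheromone: 0 0 0 5 0 0 / 0 0 0 0 0 0 / 0 3 0 0 0 0 / 0 0 0 0 0 0 / 0 0 0 0 5 0 / 0 10 0 0 0 0
t=3: a0@(2,1) a1@(5,1) a2@(4,4) a3@(5,1) a4@(0,3) | pheromone: 0 0 0 6 0 0 / 0 0 0 0 0 0 / 0 4 0 0 0 0 / 0 0 0 0 0 0 / 0 0 0 0 6 0 / 0 13 0 0 0 0
t=4: a0@(2,1) a1@(5,1) a2@(4,4) a3@(5,1) a4@(0,3) | pheromone: 0 0 0 7 0 0 / 0 0 0 0 0 0 / 0 5 0 0 0 0 / 0 0 0 0 0 0 / 0 0 0 0 7 0 / 0 16 0 0 0 0
t=5: a0@(2,1) a1@(5,1) a2@(4,4) a3@(5,1) a4@(0,3) | pheromone: 0 0 0 8 0 0 / 0 0 0 0 0 0 / 0 6 0 0 0 0 / 0 0 0 0 0 0 / 0 0 0 0 8 0 / 0 19 0 0 0 0
t=6: a0@(2,1) a1@(5,1) a2@(4,4) a3@(5,1) a4@(0,3) | pheromone: 0 0 0 9 0 0 / 0 0 0 0 0 0 / 0 7 0 0 0 0 / 0 0 0 0 0 0 / 0 0 0 0 9 0 / 0 22 0 0 0 0

(4, 4)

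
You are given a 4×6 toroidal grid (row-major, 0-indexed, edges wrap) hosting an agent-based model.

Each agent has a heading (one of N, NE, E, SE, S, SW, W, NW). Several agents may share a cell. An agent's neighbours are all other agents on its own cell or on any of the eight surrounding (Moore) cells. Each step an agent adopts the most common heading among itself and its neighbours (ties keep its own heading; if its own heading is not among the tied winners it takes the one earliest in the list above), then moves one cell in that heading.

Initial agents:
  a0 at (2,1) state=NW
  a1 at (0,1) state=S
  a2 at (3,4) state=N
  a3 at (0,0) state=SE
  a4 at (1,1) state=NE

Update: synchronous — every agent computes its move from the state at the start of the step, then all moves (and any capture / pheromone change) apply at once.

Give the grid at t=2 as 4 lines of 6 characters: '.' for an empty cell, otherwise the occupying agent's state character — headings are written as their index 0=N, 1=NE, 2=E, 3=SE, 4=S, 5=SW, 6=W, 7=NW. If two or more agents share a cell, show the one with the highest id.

t=1: a0@(1,0):NW a1@(1,1):S a2@(2,4):N a3@(1,1):SE a4@(0,2):NE
t=2: a0@(0,5):NW a1@(2,1):S a2@(1,4):N a3@(2,2):SE a4@(3,3):NE

.....7
....0.
.43...
...1..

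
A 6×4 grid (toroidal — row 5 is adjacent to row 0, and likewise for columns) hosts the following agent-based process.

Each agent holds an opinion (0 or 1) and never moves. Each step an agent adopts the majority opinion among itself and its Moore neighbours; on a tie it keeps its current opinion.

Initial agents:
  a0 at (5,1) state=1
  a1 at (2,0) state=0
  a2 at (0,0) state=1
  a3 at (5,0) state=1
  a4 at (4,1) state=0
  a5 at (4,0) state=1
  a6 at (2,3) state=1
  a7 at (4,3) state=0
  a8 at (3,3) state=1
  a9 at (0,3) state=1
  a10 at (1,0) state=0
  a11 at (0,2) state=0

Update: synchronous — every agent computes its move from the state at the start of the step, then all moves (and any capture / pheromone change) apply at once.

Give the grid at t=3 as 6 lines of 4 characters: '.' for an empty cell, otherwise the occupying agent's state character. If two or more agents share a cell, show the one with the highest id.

1.11
1...
1..1
...1
11.1
11..

t=1: a0@(5,1):1 a1@(2,0):0 a2@(0,0):1 a3@(5,0):1 a4@(4,1):1 a5@(4,0):1 a6@(2,3):1 a7@(4,3):1 a8@(3,3):1 a9@(0,3):1 a10@(1,0):1 a11@(0,2):1
t=2: a0@(5,1):1 a1@(2,0):1 a2@(0,0):1 a3@(5,0):1 a4@(4,1):1 a5@(4,0):1 a6@(2,3):1 a7@(4,3):1 a8@(3,3):1 a9@(0,3):1 a10@(1,0):1 a11@(0,2):1
t=3: (unchanged — steady state)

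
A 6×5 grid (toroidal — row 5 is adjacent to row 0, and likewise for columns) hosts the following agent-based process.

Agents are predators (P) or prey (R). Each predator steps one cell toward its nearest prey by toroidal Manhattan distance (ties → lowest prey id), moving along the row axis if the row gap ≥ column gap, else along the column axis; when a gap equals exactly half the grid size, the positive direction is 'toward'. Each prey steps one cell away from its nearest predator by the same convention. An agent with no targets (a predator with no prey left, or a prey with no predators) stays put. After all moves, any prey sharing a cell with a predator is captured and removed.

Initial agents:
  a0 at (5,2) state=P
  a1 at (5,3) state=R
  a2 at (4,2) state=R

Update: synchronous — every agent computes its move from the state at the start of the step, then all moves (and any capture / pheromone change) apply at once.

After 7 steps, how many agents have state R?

t=1: a0@(5,3):P a1@(5,4):R a2@(3,2):R
t=2: a0@(5,4):P a1@(5,0):R a2@(2,2):R
t=3: a0@(5,0):P a1@(5,1):R a2@(1,2):R
t=4: a0@(5,1):P a1@(5,2):R a2@(2,2):R
t=5: a0@(5,2):P a1@(5,3):R a2@(1,2):R
t=6: a0@(5,3):P a1@(5,4):R a2@(2,2):R
t=7: a0@(5,4):P a1@(5,0):R a2@(1,2):R

2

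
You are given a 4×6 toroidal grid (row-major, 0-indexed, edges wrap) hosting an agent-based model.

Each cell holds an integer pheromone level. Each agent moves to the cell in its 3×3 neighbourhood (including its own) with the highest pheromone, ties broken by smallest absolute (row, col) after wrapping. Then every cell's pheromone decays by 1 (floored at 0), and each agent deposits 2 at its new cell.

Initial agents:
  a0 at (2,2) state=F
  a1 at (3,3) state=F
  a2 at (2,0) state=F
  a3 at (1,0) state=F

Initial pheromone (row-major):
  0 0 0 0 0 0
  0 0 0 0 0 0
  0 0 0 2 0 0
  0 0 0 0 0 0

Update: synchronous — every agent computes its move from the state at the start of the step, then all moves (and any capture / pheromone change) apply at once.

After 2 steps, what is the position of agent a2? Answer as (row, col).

t=1: a0@(2,3) a1@(2,3) a2@(1,0) a3@(0,0) | pheromone: 2 0 0 0 0 0 / 2 0 0 0 0 0 / 0 0 0 5 0 0 / 0 0 0 0 0 0
t=2: a0@(2,3) a1@(2,3) a2@(0,0) a3@(0,0) | pheromone: 5 0 0 0 0 0 / 1 0 0 0 0 0 / 0 0 0 8 0 0 / 0 0 0 0 0 0

(0, 0)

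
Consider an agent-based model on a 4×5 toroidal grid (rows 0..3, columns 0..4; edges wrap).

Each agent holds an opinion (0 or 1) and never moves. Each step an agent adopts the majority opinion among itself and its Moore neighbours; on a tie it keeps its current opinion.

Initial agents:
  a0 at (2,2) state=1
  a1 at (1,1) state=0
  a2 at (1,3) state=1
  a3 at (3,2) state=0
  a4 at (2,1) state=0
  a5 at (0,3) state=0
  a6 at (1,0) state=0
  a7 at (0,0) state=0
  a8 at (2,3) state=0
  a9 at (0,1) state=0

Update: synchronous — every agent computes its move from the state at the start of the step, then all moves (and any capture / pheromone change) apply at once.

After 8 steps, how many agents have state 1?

0

t=1: a0@(2,2):0 a1@(1,1):0 a2@(1,3):1 a3@(3,2):0 a4@(2,1):0 a5@(0,3):0 a6@(1,0):0 a7@(0,0):0 a8@(2,3):0 a9@(0,1):0
t=2: a0@(2,2):0 a1@(1,1):0 a2@(1,3):0 a3@(3,2):0 a4@(2,1):0 a5@(0,3):0 a6@(1,0):0 a7@(0,0):0 a8@(2,3):0 a9@(0,1):0
t=3: (unchanged — steady state)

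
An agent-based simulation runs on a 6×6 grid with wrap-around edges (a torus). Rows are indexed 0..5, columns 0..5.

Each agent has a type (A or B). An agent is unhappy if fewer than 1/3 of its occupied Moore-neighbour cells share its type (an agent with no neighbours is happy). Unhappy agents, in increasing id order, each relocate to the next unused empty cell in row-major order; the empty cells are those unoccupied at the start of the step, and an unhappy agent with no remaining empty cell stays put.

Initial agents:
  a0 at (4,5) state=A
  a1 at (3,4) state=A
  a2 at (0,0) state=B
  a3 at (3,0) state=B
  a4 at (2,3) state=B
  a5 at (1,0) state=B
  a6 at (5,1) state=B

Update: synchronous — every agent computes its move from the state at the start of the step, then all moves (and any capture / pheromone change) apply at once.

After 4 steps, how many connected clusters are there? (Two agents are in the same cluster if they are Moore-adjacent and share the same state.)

t=1: a0@(4,5):A a1@(3,4):A a2@(0,0):B a3@(0,1):B a4@(0,2):B a5@(1,0):B a6@(5,1):B
t=2: (unchanged — steady state)

2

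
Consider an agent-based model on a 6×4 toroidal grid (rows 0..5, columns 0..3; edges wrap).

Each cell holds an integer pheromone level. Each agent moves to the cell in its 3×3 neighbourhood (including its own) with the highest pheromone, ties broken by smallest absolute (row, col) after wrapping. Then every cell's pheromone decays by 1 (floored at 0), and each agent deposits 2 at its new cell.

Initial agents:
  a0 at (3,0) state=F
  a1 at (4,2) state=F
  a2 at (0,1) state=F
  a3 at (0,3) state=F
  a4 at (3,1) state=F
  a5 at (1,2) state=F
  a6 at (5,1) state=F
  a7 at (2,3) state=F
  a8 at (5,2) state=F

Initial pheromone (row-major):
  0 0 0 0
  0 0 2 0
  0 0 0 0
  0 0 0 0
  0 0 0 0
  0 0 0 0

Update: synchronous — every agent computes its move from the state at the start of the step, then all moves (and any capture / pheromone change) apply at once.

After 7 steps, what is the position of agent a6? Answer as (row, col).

t=1: a0@(2,0) a1@(3,1) a2@(1,2) a3@(1,2) a4@(2,0) a5@(1,2) a6@(0,0) a7@(1,2) a8@(0,1) | pheromone: 2 2 0 0 / 0 0 9 0 / 4 0 0 0 / 0 2 0 0 / 0 0 0 0 / 0 0 0 0
t=2: a0@(2,0) a1@(2,0) a2@(1,2) a3@(1,2) a4@(2,0) a5@(1,2) a6@(0,0) a7@(1,2) a8@(1,2) | pheromone: 3 1 0 0 / 0 0 18 0 / 9 0 0 0 / 0 1 0 0 / 0 0 0 0 / 0 0 0 0
t=3: a0@(2,0) a1@(2,0) a2@(1,2) a3@(1,2) a4@(2,0) a5@(1,2) a6@(0,0) a7@(1,2) a8@(1,2) | pheromone: 4 0 0 0 / 0 0 27 0 / 14 0 0 0 / 0 0 0 0 / 0 0 0 0 / 0 0 0 0
t=4: a0@(2,0) a1@(2,0) a2@(1,2) a3@(1,2) a4@(2,0) a5@(1,2) a6@(0,0) a7@(1,2) a8@(1,2) | pheromone: 5 0 0 0 / 0 0 36 0 / 19 0 0 0 / 0 0 0 0 / 0 0 0 0 / 0 0 0 0
t=5: a0@(2,0) a1@(2,0) a2@(1,2) a3@(1,2) a4@(2,0) a5@(1,2) a6@(0,0) a7@(1,2) a8@(1,2) | pheromone: 6 0 0 0 / 0 0 45 0 / 24 0 0 0 / 0 0 0 0 / 0 0 0 0 / 0 0 0 0
t=6: a0@(2,0) a1@(2,0) a2@(1,2) a3@(1,2) a4@(2,0) a5@(1,2) a6@(0,0) a7@(1,2) a8@(1,2) | pheromone: 7 0 0 0 / 0 0 54 0 / 29 0 0 0 / 0 0 0 0 / 0 0 0 0 / 0 0 0 0
t=7: a0@(2,0) a1@(2,0) a2@(1,2) a3@(1,2) a4@(2,0) a5@(1,2) a6@(0,0) a7@(1,2) a8@(1,2) | pheromone: 8 0 0 0 / 0 0 63 0 / 34 0 0 0 / 0 0 0 0 / 0 0 0 0 / 0 0 0 0

(0, 0)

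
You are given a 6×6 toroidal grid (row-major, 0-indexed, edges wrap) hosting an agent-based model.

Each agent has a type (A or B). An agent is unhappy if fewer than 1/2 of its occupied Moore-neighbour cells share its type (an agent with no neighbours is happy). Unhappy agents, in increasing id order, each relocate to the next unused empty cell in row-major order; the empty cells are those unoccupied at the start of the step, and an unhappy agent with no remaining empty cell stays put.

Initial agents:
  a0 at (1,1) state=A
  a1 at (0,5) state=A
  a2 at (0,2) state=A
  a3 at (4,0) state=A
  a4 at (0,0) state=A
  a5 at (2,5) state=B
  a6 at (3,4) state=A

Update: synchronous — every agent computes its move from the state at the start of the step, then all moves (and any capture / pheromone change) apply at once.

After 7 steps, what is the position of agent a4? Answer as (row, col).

t=1: a0@(1,1):A a1@(0,5):A a2@(0,2):A a3@(4,0):A a4@(0,0):A a5@(0,1):B a6@(0,3):A
t=2: a0@(1,1):A a1@(0,5):A a2@(0,2):A a3@(4,0):A a4@(0,0):A a5@(0,4):B a6@(0,3):A
t=3: a0@(1,1):A a1@(0,5):A a2@(0,2):A a3@(4,0):A a4@(0,0):A a5@(0,1):B a6@(0,3):A
t=4: a0@(1,1):A a1@(0,5):A a2@(0,2):A a3@(4,0):A a4@(0,0):A a5@(0,4):B a6@(0,3):A
t=5: a0@(1,1):A a1@(0,5):A a2@(0,2):A a3@(4,0):A a4@(0,0):A a5@(0,1):B a6@(0,3):A
t=6: a0@(1,1):A a1@(0,5):A a2@(0,2):A a3@(4,0):A a4@(0,0):A a5@(0,4):B a6@(0,3):A
t=7: a0@(1,1):A a1@(0,5):A a2@(0,2):A a3@(4,0):A a4@(0,0):A a5@(0,1):B a6@(0,3):A

(0, 0)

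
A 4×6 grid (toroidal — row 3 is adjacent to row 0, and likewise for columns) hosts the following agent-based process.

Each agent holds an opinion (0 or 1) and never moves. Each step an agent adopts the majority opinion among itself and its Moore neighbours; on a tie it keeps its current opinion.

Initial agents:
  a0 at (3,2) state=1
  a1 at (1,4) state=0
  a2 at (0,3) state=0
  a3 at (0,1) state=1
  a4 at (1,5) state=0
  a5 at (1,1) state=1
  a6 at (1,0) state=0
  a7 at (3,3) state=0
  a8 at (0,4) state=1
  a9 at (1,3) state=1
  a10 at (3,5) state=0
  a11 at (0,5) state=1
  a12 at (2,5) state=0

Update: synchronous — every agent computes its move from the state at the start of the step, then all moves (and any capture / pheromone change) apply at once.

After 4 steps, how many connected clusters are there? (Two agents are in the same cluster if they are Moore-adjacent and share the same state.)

2

t=1: a0@(3,2):1 a1@(1,4):0 a2@(0,3):0 a3@(0,1):1 a4@(1,5):0 a5@(1,1):1 a6@(1,0):0 a7@(3,3):0 a8@(0,4):0 a9@(1,3):1 a10@(3,5):0 a11@(0,5):0 a12@(2,5):0
t=2: a0@(3,2):1 a1@(1,4):0 a2@(0,3):0 a3@(0,1):1 a4@(1,5):0 a5@(1,1):1 a6@(1,0):0 a7@(3,3):0 a8@(0,4):0 a9@(1,3):0 a10@(3,5):0 a11@(0,5):0 a12@(2,5):0
t=3: (unchanged — steady state)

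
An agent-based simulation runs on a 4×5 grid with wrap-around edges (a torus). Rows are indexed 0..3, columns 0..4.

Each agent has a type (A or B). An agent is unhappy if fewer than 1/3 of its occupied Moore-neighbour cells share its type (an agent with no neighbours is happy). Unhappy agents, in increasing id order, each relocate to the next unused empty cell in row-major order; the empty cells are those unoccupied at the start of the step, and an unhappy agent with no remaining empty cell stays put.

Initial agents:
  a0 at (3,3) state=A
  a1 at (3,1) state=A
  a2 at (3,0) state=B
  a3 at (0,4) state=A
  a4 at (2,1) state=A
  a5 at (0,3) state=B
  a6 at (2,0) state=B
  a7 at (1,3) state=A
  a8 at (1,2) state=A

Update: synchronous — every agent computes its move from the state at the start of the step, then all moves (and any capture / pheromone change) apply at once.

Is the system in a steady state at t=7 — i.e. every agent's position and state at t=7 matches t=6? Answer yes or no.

t=1: a0@(3,3):A a1@(3,1):A a2@(0,0):B a3@(0,4):A a4@(2,1):A a5@(0,1):B a6@(2,0):B a7@(1,3):A a8@(1,2):A
t=2: a0@(3,3):A a1@(0,2):A a2@(0,0):B a3@(0,4):A a4@(2,1):A a5@(0,1):B a6@(0,3):B a7@(1,3):A a8@(1,2):A
t=3: a0@(3,3):A a1@(0,2):A a2@(0,0):B a3@(0,4):A a4@(2,1):A a5@(0,1):B a6@(1,0):B a7@(1,3):A a8@(1,2):A
t=4: (unchanged — steady state)

yes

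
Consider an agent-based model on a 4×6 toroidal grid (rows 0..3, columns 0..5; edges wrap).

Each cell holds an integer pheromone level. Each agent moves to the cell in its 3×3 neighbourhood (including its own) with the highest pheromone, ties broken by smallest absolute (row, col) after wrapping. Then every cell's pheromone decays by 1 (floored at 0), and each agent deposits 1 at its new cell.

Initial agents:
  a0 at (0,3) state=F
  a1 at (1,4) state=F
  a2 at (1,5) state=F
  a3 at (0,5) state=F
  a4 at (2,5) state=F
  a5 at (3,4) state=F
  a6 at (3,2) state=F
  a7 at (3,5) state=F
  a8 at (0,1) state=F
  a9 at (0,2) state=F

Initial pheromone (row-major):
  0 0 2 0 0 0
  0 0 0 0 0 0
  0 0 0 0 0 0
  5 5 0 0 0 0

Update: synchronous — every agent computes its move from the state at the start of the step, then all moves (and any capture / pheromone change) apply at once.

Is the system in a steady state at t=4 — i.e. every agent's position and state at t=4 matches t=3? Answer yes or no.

no

t=1: a0@(0,2) a1@(0,3) a2@(0,0) a3@(3,0) a4@(3,0) a5@(0,3) a6@(3,1) a7@(3,0) a8@(3,0) a9@(3,1) | pheromone: 1 0 2 2 0 0 / 0 0 0 0 0 0 / 0 0 0 0 0 0 / 8 6 0 0 0 0
t=2: a0@(3,1) a1@(0,2) a2@(3,0) a3@(3,0) a4@(3,0) a5@(0,2) a6@(3,0) a7@(3,0) a8@(3,0) a9@(3,0) | pheromone: 0 0 3 1 0 0 / 0 0 0 0 0 0 / 0 0 0 0 0 0 / 14 6 0 0 0 0
t=3: a0@(3,0) a1@(3,1) a2@(3,0) a3@(3,0) a4@(3,0) a5@(3,1) a6@(3,0) a7@(3,0) a8@(3,0) a9@(3,0) | pheromone: 0 0 2 0 0 0 / 0 0 0 0 0 0 / 0 0 0 0 0 0 / 21 7 0 0 0 0
t=4: a0@(3,0) a1@(3,0) a2@(3,0) a3@(3,0) a4@(3,0) a5@(3,0) a6@(3,0) a7@(3,0) a8@(3,0) a9@(3,0) | pheromone: 0 0 1 0 0 0 / 0 0 0 0 0 0 / 0 0 0 0 0 0 / 30 6 0 0 0 0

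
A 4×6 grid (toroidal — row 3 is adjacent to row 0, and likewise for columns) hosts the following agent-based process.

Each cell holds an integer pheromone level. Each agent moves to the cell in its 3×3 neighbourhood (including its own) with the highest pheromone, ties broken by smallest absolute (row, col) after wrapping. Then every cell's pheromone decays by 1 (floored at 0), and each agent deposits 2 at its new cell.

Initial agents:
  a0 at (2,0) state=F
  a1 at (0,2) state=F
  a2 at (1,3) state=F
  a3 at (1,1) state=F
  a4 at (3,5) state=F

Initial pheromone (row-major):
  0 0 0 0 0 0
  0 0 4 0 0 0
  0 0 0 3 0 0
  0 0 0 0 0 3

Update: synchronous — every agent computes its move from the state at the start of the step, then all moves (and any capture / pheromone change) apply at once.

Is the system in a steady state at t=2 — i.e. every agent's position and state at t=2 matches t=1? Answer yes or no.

yes

t=1: a0@(3,5) a1@(1,2) a2@(1,2) a3@(1,2) a4@(3,5) | pheromone: 0 0 0 0 0 0 / 0 0 9 0 0 0 / 0 0 0 2 0 0 / 0 0 0 0 0 6
t=2: a0@(3,5) a1@(1,2) a2@(1,2) a3@(1,2) a4@(3,5) | pheromone: 0 0 0 0 0 0 / 0 0 14 0 0 0 / 0 0 0 1 0 0 / 0 0 0 0 0 9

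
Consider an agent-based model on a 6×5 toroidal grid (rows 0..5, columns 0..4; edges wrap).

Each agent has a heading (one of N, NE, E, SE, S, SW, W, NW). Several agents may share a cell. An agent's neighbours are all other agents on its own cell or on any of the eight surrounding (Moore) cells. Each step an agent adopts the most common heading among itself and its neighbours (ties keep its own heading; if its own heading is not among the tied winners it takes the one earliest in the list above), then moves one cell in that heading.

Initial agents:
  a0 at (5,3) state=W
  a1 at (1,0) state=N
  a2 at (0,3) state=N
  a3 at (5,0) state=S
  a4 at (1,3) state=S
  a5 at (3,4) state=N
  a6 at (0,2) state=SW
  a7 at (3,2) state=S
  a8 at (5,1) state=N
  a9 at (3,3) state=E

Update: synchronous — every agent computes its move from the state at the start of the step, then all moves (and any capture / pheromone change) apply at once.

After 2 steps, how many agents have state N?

7

t=1: a0@(5,2):W a1@(0,0):N a2@(5,3):N a3@(0,0):S a4@(2,3):S a5@(2,4):N a6@(5,2):N a7@(4,2):S a8@(4,1):N a9@(3,4):E
t=2: a0@(4,2):N a1@(5,0):N a2@(4,3):N a3@(1,0):S a4@(3,3):S a5@(1,4):N a6@(4,2):N a7@(3,2):N a8@(3,1):N a9@(3,0):E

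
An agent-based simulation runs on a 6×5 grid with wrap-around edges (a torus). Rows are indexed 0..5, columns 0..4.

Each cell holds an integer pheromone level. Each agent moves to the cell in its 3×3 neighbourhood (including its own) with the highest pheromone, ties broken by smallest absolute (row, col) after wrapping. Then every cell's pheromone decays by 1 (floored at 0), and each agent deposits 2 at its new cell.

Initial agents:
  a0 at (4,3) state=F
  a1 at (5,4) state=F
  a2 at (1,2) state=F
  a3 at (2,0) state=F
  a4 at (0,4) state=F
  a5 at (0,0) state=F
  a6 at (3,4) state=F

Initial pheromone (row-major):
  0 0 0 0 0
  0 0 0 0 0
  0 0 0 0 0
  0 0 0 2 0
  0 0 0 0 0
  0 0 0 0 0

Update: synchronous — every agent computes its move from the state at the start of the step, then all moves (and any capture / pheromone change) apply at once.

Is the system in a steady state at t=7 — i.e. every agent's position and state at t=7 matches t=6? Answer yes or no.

t=1: a0@(3,3) a1@(0,0) a2@(0,1) a3@(1,0) a4@(0,0) a5@(0,0) a6@(3,3) | pheromone: 6 2 0 0 0 / 2 0 0 0 0 / 0 0 0 0 0 / 0 0 0 5 0 / 0 0 0 0 0 / 0 0 0 0 0
t=2: a0@(3,3) a1@(0,0) a2@(0,0) a3@(0,0) a4@(0,0) a5@(0,0) a6@(3,3) | pheromone: 15 1 0 0 0 / 1 0 0 0 0 / 0 0 0 0 0 / 0 0 0 8 0 / 0 0 0 0 0 / 0 0 0 0 0
t=3: a0@(3,3) a1@(0,0) a2@(0,0) a3@(0,0) a4@(0,0) a5@(0,0) a6@(3,3) | pheromone: 24 0 0 0 0 / 0 0 0 0 0 / 0 0 0 0 0 / 0 0 0 11 0 / 0 0 0 0 0 / 0 0 0 0 0
t=4: a0@(3,3) a1@(0,0) a2@(0,0) a3@(0,0) a4@(0,0) a5@(0,0) a6@(3,3) | pheromone: 33 0 0 0 0 / 0 0 0 0 0 / 0 0 0 0 0 / 0 0 0 14 0 / 0 0 0 0 0 / 0 0 0 0 0
t=5: a0@(3,3) a1@(0,0) a2@(0,0) a3@(0,0) a4@(0,0) a5@(0,0) a6@(3,3) | pheromone: 42 0 0 0 0 / 0 0 0 0 0 / 0 0 0 0 0 / 0 0 0 17 0 / 0 0 0 0 0 / 0 0 0 0 0
t=6: a0@(3,3) a1@(0,0) a2@(0,0) a3@(0,0) a4@(0,0) a5@(0,0) a6@(3,3) | pheromone: 51 0 0 0 0 / 0 0 0 0 0 / 0 0 0 0 0 / 0 0 0 20 0 / 0 0 0 0 0 / 0 0 0 0 0
t=7: a0@(3,3) a1@(0,0) a2@(0,0) a3@(0,0) a4@(0,0) a5@(0,0) a6@(3,3) | pheromone: 60 0 0 0 0 / 0 0 0 0 0 / 0 0 0 0 0 / 0 0 0 23 0 / 0 0 0 0 0 / 0 0 0 0 0

yes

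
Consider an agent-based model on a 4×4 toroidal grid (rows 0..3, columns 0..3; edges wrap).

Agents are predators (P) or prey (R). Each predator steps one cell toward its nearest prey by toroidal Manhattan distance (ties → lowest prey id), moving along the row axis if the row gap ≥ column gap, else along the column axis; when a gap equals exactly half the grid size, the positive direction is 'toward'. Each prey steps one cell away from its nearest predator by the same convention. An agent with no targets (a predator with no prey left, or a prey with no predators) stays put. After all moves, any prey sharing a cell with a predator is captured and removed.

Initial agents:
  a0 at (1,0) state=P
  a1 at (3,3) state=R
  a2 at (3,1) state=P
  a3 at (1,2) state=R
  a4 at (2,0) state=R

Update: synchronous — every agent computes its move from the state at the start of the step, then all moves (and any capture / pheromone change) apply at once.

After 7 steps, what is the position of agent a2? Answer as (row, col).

t=1: a0@(2,0):P a2@(3,2):P a3@(1,1):R a4@(3,0):R
t=2: a0@(3,0):P a2@(3,3):P a3@(0,1):R a4@(0,0):R
t=3: a0@(0,0):P a2@(0,3):P a3@(1,1):R a4@(1,0):R
t=4: a0@(1,0):P a2@(1,3):P a3@(2,1):R a4@(2,0):R
t=5: a0@(2,0):P a2@(2,3):P a3@(3,1):R a4@(3,0):R
t=6: a0@(3,0):P a2@(3,3):P a3@(0,1):R a4@(0,0):R
t=7: a0@(0,0):P a2@(0,3):P a3@(1,1):R a4@(1,0):R

(0, 3)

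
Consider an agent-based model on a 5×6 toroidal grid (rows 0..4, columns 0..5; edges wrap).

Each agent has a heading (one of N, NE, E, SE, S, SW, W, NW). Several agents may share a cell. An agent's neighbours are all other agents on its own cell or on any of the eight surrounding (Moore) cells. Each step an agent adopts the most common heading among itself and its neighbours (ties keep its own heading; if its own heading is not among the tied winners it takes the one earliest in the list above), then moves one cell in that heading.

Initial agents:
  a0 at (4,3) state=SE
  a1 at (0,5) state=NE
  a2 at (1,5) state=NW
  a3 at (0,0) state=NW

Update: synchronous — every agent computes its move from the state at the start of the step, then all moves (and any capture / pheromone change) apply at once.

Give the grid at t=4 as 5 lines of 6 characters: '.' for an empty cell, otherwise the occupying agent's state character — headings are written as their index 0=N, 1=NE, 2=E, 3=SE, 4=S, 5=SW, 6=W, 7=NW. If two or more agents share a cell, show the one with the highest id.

......
.77...
.7....
......
......

t=1: a0@(0,4):SE a1@(4,4):NW a2@(0,4):NW a3@(4,5):NW
t=2: a0@(4,3):NW a1@(3,3):NW a2@(4,3):NW a3@(3,4):NW
t=3: a0@(3,2):NW a1@(2,2):NW a2@(3,2):NW a3@(2,3):NW
t=4: a0@(2,1):NW a1@(1,1):NW a2@(2,1):NW a3@(1,2):NW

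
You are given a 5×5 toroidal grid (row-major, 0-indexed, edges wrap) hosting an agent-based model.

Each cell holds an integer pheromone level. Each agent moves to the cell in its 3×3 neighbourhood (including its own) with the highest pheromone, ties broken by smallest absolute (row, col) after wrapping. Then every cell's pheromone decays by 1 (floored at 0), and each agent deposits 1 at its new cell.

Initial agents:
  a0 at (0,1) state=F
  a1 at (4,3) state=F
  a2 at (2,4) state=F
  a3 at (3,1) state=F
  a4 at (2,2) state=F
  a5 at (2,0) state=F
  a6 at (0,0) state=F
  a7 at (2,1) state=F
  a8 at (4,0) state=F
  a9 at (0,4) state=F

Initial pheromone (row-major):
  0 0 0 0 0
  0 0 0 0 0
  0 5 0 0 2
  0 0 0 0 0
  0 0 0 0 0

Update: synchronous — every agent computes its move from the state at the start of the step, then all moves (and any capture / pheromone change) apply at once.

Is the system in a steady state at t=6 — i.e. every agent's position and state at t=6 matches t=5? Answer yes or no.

t=1: a0@(0,0) a1@(0,2) a2@(2,4) a3@(2,1) a4@(2,1) a5@(2,1) a6@(0,0) a7@(2,1) a8@(0,0) a9@(0,0) | pheromone: 4 0 1 0 0 / 0 0 0 0 0 / 0 8 0 0 2 / 0 0 0 0 0 / 0 0 0 0 0
t=2: a0@(0,0) a1@(0,2) a2@(2,4) a3@(2,1) a4@(2,1) a5@(2,1) a6@(0,0) a7@(2,1) a8@(0,0) a9@(0,0) | pheromone: 7 0 1 0 0 / 0 0 0 0 0 / 0 11 0 0 2 / 0 0 0 0 0 / 0 0 0 0 0
t=3: a0@(0,0) a1@(0,2) a2@(2,4) a3@(2,1) a4@(2,1) a5@(2,1) a6@(0,0) a7@(2,1) a8@(0,0) a9@(0,0) | pheromone: 10 0 1 0 0 / 0 0 0 0 0 / 0 14 0 0 2 / 0 0 0 0 0 / 0 0 0 0 0
t=4: a0@(0,0) a1@(0,2) a2@(2,4) a3@(2,1) a4@(2,1) a5@(2,1) a6@(0,0) a7@(2,1) a8@(0,0) a9@(0,0) | pheromone: 13 0 1 0 0 / 0 0 0 0 0 / 0 17 0 0 2 / 0 0 0 0 0 / 0 0 0 0 0
t=5: a0@(0,0) a1@(0,2) a2@(2,4) a3@(2,1) a4@(2,1) a5@(2,1) a6@(0,0) a7@(2,1) a8@(0,0) a9@(0,0) | pheromone: 16 0 1 0 0 / 0 0 0 0 0 / 0 20 0 0 2 / 0 0 0 0 0 / 0 0 0 0 0
t=6: a0@(0,0) a1@(0,2) a2@(2,4) a3@(2,1) a4@(2,1) a5@(2,1) a6@(0,0) a7@(2,1) a8@(0,0) a9@(0,0) | pheromone: 19 0 1 0 0 / 0 0 0 0 0 / 0 23 0 0 2 / 0 0 0 0 0 / 0 0 0 0 0

yes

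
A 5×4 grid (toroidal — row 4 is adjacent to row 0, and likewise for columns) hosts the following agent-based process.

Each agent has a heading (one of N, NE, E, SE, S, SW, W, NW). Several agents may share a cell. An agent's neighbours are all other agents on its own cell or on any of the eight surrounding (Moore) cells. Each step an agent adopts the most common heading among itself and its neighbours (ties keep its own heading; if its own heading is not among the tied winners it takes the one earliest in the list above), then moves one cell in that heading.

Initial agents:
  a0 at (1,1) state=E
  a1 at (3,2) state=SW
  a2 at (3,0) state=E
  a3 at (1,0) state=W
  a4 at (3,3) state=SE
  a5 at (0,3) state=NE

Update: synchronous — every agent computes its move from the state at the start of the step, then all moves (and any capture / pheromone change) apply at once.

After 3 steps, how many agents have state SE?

1

t=1: a0@(1,2):E a1@(4,1):SW a2@(3,1):E a3@(1,3):W a4@(4,0):SE a5@(4,0):NE
t=2: a0@(1,3):E a1@(0,0):SW a2@(3,2):E a3@(1,2):W a4@(0,1):SE a5@(3,1):NE
t=3: a0@(1,0):E a1@(1,3):SW a2@(3,3):E a3@(1,1):W a4@(1,2):SE a5@(2,2):NE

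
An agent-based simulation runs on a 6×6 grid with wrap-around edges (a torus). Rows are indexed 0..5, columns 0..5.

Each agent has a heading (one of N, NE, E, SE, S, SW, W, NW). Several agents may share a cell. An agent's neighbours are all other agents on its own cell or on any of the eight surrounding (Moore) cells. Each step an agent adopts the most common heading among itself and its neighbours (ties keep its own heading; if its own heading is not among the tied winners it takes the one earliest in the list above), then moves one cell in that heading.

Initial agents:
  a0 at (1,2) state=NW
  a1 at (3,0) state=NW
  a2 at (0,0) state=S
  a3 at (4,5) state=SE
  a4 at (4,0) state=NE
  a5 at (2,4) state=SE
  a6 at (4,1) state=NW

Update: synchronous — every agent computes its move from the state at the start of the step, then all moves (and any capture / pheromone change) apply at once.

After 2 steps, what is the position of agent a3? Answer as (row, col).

(0, 1)

t=1: a0@(0,1):NW a1@(2,5):NW a2@(1,0):S a3@(5,0):SE a4@(3,5):NW a5@(3,5):SE a6@(3,0):NW
t=2: a0@(5,0):NW a1@(1,4):NW a2@(0,5):NW a3@(0,1):SE a4@(2,4):NW a5@(2,4):NW a6@(2,5):NW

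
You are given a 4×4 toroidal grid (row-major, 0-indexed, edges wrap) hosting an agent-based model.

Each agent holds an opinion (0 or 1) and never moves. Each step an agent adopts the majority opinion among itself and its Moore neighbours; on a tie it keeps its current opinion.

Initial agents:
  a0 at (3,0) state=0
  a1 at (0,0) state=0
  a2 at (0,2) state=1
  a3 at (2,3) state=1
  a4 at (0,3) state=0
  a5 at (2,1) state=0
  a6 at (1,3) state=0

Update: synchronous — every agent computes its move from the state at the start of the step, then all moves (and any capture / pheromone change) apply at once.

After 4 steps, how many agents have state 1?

t=1: a0@(3,0):0 a1@(0,0):0 a2@(0,2):0 a3@(2,3):0 a4@(0,3):0 a5@(2,1):0 a6@(1,3):0
t=2: (unchanged — steady state)

0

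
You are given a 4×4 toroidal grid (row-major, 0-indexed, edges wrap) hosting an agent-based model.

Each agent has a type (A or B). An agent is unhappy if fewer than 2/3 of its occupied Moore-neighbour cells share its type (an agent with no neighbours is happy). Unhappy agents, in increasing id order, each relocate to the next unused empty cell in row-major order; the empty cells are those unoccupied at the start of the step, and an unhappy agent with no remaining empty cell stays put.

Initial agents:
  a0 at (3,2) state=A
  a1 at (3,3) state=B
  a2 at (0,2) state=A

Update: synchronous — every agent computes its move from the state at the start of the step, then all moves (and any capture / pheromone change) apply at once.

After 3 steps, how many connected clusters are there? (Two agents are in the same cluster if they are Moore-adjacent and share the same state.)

t=1: a0@(0,0):A a1@(0,1):B a2@(0,3):A
t=2: a0@(0,2):A a1@(1,0):B a2@(0,3):A
t=3: a0@(0,2):A a1@(0,0):B a2@(0,1):A

2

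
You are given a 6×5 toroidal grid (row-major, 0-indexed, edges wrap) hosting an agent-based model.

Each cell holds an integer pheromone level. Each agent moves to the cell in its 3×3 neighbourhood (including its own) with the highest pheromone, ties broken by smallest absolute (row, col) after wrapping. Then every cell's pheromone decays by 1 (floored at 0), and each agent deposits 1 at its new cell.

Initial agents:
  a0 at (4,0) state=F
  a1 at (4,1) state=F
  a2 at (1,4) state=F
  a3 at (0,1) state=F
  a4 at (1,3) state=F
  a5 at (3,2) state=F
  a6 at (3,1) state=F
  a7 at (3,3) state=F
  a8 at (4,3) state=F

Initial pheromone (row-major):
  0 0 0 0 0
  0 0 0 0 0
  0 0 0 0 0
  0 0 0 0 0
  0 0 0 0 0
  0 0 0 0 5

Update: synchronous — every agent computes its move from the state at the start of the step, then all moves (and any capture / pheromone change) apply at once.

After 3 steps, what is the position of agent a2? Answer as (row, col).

(5, 4)

t=1: a0@(5,4) a1@(3,0) a2@(0,0) a3@(0,0) a4@(0,2) a5@(2,1) a6@(2,0) a7@(2,2) a8@(5,4) | pheromone: 2 0 1 0 0 / 0 0 0 0 0 / 1 1 1 0 0 / 1 0 0 0 0 / 0 0 0 0 0 / 0 0 0 0 6
t=2: a0@(5,4) a1@(2,0) a2@(5,4) a3@(5,4) a4@(0,2) a5@(2,0) a6@(2,0) a7@(2,1) a8@(5,4) | pheromone: 1 0 1 0 0 / 0 0 0 0 0 / 3 1 0 0 0 / 0 0 0 0 0 / 0 0 0 0 0 / 0 0 0 0 9
t=3: a0@(5,4) a1@(2,0) a2@(5,4) a3@(5,4) a4@(0,2) a5@(2,0) a6@(2,0) a7@(2,0) a8@(5,4) | pheromone: 0 0 1 0 0 / 0 0 0 0 0 / 6 0 0 0 0 / 0 0 0 0 0 / 0 0 0 0 0 / 0 0 0 0 12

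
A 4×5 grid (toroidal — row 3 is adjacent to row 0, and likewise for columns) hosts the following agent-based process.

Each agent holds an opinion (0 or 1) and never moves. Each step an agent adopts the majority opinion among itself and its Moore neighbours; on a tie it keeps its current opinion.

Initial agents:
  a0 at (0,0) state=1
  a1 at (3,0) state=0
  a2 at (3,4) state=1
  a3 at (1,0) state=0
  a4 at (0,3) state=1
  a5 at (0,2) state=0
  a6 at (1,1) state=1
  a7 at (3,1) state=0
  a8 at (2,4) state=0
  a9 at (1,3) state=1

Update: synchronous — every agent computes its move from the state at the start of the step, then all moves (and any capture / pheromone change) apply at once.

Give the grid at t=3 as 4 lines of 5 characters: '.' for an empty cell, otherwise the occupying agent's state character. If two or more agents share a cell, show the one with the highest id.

1.11.
01.1.
....0
00..1

t=1: a0@(0,0):1 a1@(3,0):0 a2@(3,4):1 a3@(1,0):0 a4@(0,3):1 a5@(0,2):1 a6@(1,1):1 a7@(3,1):0 a8@(2,4):0 a9@(1,3):1
t=2: (unchanged — steady state)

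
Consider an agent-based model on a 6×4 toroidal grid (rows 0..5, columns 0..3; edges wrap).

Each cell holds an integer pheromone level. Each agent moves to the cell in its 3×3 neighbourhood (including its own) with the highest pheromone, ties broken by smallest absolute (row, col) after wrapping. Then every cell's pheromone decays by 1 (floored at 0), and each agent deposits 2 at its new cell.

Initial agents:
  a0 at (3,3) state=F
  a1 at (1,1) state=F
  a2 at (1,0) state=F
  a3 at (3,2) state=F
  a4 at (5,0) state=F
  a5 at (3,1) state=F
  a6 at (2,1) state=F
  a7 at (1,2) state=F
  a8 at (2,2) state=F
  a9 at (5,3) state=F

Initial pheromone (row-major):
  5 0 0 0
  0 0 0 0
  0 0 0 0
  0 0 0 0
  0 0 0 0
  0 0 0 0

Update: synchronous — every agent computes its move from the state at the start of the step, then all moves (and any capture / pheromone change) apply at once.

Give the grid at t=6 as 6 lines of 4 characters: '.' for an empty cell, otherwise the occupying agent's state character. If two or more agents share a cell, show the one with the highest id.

F...
....
F...
....
....
....

t=1: a0@(2,0) a1@(0,0) a2@(0,0) a3@(2,1) a4@(0,0) a5@(2,0) a6@(1,0) a7@(0,1) a8@(1,1) a9@(0,0) | pheromone: 12 2 0 0 / 2 2 0 0 / 4 2 0 0 / 0 0 0 0 / 0 0 0 0 / 0 0 0 0
t=2: a0@(2,0) a1@(0,0) a2@(0,0) a3@(2,0) a4@(0,0) a5@(2,0) a6@(0,0) a7@(0,0) a8@(0,0) a9@(0,0) | pheromone: 25 1 0 0 / 1 1 0 0 / 9 1 0 0 / 0 0 0 0 / 0 0 0 0 / 0 0 0 0
t=3: a0@(2,0) a1@(0,0) a2@(0,0) a3@(2,0) a4@(0,0) a5@(2,0) a6@(0,0) a7@(0,0) a8@(0,0) a9@(0,0) | pheromone: 38 0 0 0 / 0 0 0 0 / 14 0 0 0 / 0 0 0 0 / 0 0 0 0 / 0 0 0 0
t=4: a0@(2,0) a1@(0,0) a2@(0,0) a3@(2,0) a4@(0,0) a5@(2,0) a6@(0,0) a7@(0,0) a8@(0,0) a9@(0,0) | pheromone: 51 0 0 0 / 0 0 0 0 / 19 0 0 0 / 0 0 0 0 / 0 0 0 0 / 0 0 0 0
t=5: a0@(2,0) a1@(0,0) a2@(0,0) a3@(2,0) a4@(0,0) a5@(2,0) a6@(0,0) a7@(0,0) a8@(0,0) a9@(0,0) | pheromone: 64 0 0 0 / 0 0 0 0 / 24 0 0 0 / 0 0 0 0 / 0 0 0 0 / 0 0 0 0
t=6: a0@(2,0) a1@(0,0) a2@(0,0) a3@(2,0) a4@(0,0) a5@(2,0) a6@(0,0) a7@(0,0) a8@(0,0) a9@(0,0) | pheromone: 77 0 0 0 / 0 0 0 0 / 29 0 0 0 / 0 0 0 0 / 0 0 0 0 / 0 0 0 0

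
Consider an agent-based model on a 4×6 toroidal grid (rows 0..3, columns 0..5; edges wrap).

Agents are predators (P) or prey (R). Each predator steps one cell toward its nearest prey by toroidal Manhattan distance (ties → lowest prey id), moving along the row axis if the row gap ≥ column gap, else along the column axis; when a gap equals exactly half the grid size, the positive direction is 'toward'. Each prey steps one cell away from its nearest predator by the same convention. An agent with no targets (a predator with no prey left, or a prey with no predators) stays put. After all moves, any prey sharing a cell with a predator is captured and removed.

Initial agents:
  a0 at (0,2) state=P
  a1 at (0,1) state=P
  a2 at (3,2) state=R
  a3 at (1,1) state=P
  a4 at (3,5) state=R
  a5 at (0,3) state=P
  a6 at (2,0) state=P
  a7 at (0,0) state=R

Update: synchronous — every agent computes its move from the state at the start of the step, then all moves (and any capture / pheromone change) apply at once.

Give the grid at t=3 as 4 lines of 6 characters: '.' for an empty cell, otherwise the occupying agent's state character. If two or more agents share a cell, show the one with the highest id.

t=1: a0@(3,2):P a1@(0,0):P a2@(2,2):R a3@(0,1):P a4@(0,5):R a5@(3,3):P a6@(3,0):P a7@(0,5):R
t=2: a0@(2,2):P a1@(0,5):P a2@(1,2):R a3@(0,0):P a4@(0,4):R a5@(2,3):P a6@(0,0):P a7@(0,4):R
t=3: a0@(1,2):P a1@(0,4):P a2@(0,2):R a3@(0,5):P a4@(0,3):R a5@(1,3):P a6@(0,5):P a7@(0,3):R

..RRPP
..PP..
......
......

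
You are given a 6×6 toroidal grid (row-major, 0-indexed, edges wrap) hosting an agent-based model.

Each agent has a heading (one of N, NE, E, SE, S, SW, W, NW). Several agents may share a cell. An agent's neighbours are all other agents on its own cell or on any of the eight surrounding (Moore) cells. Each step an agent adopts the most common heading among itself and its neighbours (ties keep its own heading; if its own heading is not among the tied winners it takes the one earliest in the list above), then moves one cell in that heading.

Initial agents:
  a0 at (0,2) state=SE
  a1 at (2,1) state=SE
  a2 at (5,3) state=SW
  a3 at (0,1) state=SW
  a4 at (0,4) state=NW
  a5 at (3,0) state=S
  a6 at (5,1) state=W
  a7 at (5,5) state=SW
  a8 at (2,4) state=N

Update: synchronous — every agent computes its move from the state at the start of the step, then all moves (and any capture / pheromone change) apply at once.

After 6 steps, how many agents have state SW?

t=1: a0@(1,1):SW a1@(3,2):SE a2@(0,2):SW a3@(1,0):SW a4@(1,3):SW a5@(4,0):S a6@(5,0):W a7@(0,4):SW a8@(1,4):N
t=2: a0@(2,0):SW a1@(4,3):SE a2@(1,1):SW a3@(2,5):SW a4@(2,2):SW a5@(5,0):S a6@(5,5):W a7@(1,3):SW a8@(2,3):SW
t=3: a0@(3,5):SW a1@(5,4):SE a2@(2,0):SW a3@(3,4):SW a4@(3,1):SW a5@(0,0):S a6@(5,4):W a7@(2,2):SW a8@(3,2):SW
t=4: a0@(4,4):SW a1@(0,5):SE a2@(3,5):SW a3@(4,3):SW a4@(4,0):SW a5@(1,0):S a6@(5,3):W a7@(3,1):SW a8@(4,1):SW
t=5: a0@(5,3):SW a1@(1,0):SE a2@(4,4):SW a3@(5,2):SW a4@(5,5):SW a5@(2,0):S a6@(0,2):SW a7@(4,0):SW a8@(5,0):SW
t=6: a0@(0,2):SW a1@(2,1):SE a2@(5,3):SW a3@(0,1):SW a4@(0,4):SW a5@(3,0):S a6@(1,1):SW a7@(5,5):SW a8@(0,5):SW

7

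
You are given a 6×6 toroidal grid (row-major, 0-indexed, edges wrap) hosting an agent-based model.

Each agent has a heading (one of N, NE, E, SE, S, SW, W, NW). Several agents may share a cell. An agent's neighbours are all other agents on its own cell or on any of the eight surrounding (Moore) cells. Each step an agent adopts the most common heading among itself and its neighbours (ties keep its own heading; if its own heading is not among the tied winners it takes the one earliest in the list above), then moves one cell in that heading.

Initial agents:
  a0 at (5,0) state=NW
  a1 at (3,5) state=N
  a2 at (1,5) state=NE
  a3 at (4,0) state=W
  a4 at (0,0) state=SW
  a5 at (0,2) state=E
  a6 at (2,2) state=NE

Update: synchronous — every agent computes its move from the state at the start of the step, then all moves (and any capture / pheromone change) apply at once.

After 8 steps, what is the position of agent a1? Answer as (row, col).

t=1: a0@(4,5):NW a1@(2,5):N a2@(0,0):NE a3@(4,5):W a4@(1,5):SW a5@(0,3):E a6@(1,3):NE
t=2: a0@(3,4):NW a1@(1,5):N a2@(5,1):NE a3@(4,4):W a4@(2,4):SW a5@(0,4):E a6@(0,4):NE
t=3: a0@(2,3):NW a1@(0,5):N a2@(4,2):NE a3@(4,3):W a4@(3,3):SW a5@(0,5):E a6@(5,5):NE
t=4: a0@(1,2):NW a1@(5,5):N a2@(3,3):NE a3@(4,2):W a4@(4,2):SW a5@(0,0):E a6@(4,0):NE
t=5: a0@(0,1):NW a1@(4,5):N a2@(2,4):NE a3@(4,1):W a4@(5,1):SW a5@(0,1):E a6@(3,1):NE
t=6: a0@(5,0):NW a1@(3,5):N a2@(1,5):NE a3@(4,0):W a4@(0,0):SW a5@(0,2):E a6@(2,2):NE
t=7: a0@(4,5):NW a1@(2,5):N a2@(0,0):NE a3@(4,5):W a4@(1,5):SW a5@(0,3):E a6@(1,3):NE
t=8: a0@(3,4):NW a1@(1,5):N a2@(5,1):NE a3@(4,4):W a4@(2,4):SW a5@(0,4):E a6@(0,4):NE

(1, 5)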